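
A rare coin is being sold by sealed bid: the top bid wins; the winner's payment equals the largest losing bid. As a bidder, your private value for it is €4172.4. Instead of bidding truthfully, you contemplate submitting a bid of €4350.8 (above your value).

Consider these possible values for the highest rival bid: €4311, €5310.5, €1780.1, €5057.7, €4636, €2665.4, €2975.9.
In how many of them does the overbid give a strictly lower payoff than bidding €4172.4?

The deviation hurts exactly when the highest competing bid lies strictly between €4172.4 and €4350.8 — overbidding then wins at a price above your value.
€4311: inside the interval → strictly worse (loss €138.6).
€5310.5: above both → same outcome either way.
€1780.1: below both → same outcome either way.
€5057.7: above both → same outcome either way.
€4636: above both → same outcome either way.
€2665.4: below both → same outcome either way.
€2975.9: below both → same outcome either way.
Count: 1.

1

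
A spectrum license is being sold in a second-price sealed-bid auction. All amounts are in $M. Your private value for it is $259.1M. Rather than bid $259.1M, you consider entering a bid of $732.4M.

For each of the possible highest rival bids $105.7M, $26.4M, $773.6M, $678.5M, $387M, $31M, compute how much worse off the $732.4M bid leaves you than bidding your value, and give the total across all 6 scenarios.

The deviation costs you only when the competing bid falls strictly between $259.1M and $732.4M; elsewhere both bids give the same outcome.
$105.7M: outcomes coincide → loss $0M.
$26.4M: outcomes coincide → loss $0M.
$773.6M: outcomes coincide → loss $0M.
$678.5M: truthful payoff $0M, deviation payoff −$419.4M → loss $419.4M.
$387M: truthful payoff $0M, deviation payoff −$127.9M → loss $127.9M.
$31M: outcomes coincide → loss $0M.
Total loss = $419.4M + $127.9M = $547.3M.

$547.3M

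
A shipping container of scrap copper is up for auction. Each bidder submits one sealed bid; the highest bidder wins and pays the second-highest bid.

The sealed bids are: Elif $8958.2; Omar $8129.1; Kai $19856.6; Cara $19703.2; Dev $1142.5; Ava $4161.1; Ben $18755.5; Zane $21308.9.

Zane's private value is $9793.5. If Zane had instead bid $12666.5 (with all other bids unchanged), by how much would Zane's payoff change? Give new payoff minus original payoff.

The highest bid among the other bidders is $19856.6; Zane's bid doesn't change that.
Original bid $21308.9: Zane is highest, pays the top rival bid $19856.6; payoff $9793.5 − $19856.6 = −$10063.1.
Alternative bid $12666.5: Zane is not highest (top rival bid is $19856.6); payoff $0.
Change in payoff = $0 − (−$10063.1) = $10063.1.

$10063.1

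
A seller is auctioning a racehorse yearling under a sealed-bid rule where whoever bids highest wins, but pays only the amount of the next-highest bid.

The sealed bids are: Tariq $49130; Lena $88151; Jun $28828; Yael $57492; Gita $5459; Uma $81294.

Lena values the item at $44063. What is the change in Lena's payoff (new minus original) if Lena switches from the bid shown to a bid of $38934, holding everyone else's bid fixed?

$37231

The highest bid among the other bidders is $81294; Lena's bid doesn't change that.
Original bid $88151: Lena is highest, pays the top rival bid $81294; payoff $44063 − $81294 = −$37231.
Alternative bid $38934: Lena is not highest (top rival bid is $81294); payoff $0.
Change in payoff = $0 − (−$37231) = $37231.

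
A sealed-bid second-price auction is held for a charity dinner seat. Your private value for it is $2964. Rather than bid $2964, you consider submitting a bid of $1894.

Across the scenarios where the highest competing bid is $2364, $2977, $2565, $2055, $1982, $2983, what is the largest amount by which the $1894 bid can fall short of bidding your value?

$2364: truthful gives $600, deviation gives $0 → loss $600.
$2977: same outcome either way → loss $0.
$2565: truthful gives $399, deviation gives $0 → loss $399.
$2055: truthful gives $909, deviation gives $0 → loss $909.
$1982: truthful gives $982, deviation gives $0 → loss $982.
$2983: same outcome either way → loss $0.
Maximum loss: $982.

$982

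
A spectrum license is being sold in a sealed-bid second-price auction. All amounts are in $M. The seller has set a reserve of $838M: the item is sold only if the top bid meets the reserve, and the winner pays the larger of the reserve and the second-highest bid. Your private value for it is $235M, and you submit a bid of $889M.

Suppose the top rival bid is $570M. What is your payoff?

−$603M

Your bid $889M is the highest and exceeds the reserve.
Price = max(second-highest bid, reserve) = max($570M, $838M) = $838M.
Payoff = $235M − $838M = −$603M.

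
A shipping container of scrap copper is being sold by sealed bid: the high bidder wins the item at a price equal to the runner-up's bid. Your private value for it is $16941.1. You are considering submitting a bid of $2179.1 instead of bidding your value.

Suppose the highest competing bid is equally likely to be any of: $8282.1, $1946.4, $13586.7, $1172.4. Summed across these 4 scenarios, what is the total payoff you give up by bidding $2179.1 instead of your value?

The deviation costs you only when the competing bid falls strictly between $2179.1 and $16941.1; elsewhere both bids give the same outcome.
$8282.1: truthful payoff $8659, deviation payoff $0 → loss $8659.
$1946.4: outcomes coincide → loss $0.
$13586.7: truthful payoff $3354.4, deviation payoff $0 → loss $3354.4.
$1172.4: outcomes coincide → loss $0.
Total loss = $8659 + $3354.4 = $12013.4.

$12013.4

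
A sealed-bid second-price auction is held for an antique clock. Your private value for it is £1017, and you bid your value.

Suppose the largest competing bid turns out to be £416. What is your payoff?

£601

Your bid £1017 exceeds the highest competing bid £416, so you win.
In a second-price auction the winner pays the second-highest bid, £416.
Payoff = value − price = £1017 − £416 = £601.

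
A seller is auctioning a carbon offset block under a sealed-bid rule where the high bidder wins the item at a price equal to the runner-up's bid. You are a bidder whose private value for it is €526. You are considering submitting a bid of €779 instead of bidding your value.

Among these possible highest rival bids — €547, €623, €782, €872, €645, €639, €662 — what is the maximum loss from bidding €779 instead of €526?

€547: truthful gives €0, deviation gives −€21 → loss €21.
€623: truthful gives €0, deviation gives −€97 → loss €97.
€782: same outcome either way → loss €0.
€872: same outcome either way → loss €0.
€645: truthful gives €0, deviation gives −€119 → loss €119.
€639: truthful gives €0, deviation gives −€113 → loss €113.
€662: truthful gives €0, deviation gives −€136 → loss €136.
Maximum loss: €136.

€136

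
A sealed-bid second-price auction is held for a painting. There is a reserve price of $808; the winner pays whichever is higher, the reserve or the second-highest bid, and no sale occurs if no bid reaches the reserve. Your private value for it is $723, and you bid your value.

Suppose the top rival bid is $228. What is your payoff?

$0

Your bid $723 is the highest bid but falls below the reserve $808, so the item goes unsold. Payoff $0.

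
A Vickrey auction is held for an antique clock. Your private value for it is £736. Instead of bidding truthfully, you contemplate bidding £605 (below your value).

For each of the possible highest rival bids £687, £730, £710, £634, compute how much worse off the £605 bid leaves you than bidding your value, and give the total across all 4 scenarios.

£183

The deviation costs you only when the competing bid falls strictly between £605 and £736; elsewhere both bids give the same outcome.
£687: truthful payoff £49, deviation payoff £0 → loss £49.
£730: truthful payoff £6, deviation payoff £0 → loss £6.
£710: truthful payoff £26, deviation payoff £0 → loss £26.
£634: truthful payoff £102, deviation payoff £0 → loss £102.
Total loss = £49 + £6 + £26 + £102 = £183.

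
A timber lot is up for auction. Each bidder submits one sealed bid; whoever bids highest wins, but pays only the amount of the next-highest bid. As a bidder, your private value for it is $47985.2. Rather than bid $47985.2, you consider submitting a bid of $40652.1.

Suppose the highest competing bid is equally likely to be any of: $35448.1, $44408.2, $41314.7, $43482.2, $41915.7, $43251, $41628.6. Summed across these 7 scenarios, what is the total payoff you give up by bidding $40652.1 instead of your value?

$31910.8

The deviation costs you only when the competing bid falls strictly between $40652.1 and $47985.2; elsewhere both bids give the same outcome.
$35448.1: outcomes coincide → loss $0.
$44408.2: truthful payoff $3577, deviation payoff $0 → loss $3577.
$41314.7: truthful payoff $6670.5, deviation payoff $0 → loss $6670.5.
$43482.2: truthful payoff $4503, deviation payoff $0 → loss $4503.
$41915.7: truthful payoff $6069.5, deviation payoff $0 → loss $6069.5.
$43251: truthful payoff $4734.2, deviation payoff $0 → loss $4734.2.
$41628.6: truthful payoff $6356.6, deviation payoff $0 → loss $6356.6.
Total loss = $3577 + $6670.5 + $4503 + $6069.5 + $4734.2 + $6356.6 = $31910.8.
In a second-price auction your bid sets only whether you win, not what you pay, so bidding your true value is weakly dominant.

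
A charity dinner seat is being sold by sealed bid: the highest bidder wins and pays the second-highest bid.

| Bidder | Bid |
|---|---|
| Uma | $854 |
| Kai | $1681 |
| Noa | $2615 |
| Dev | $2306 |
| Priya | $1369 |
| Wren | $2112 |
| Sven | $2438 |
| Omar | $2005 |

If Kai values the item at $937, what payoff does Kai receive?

$0

Highest bid: Noa at $2615, so Noa wins.
Second-highest bid: Sven at $2438 — that is the price the winner pays.
Kai did not win, so Kai pays nothing and receives nothing: payoff $0.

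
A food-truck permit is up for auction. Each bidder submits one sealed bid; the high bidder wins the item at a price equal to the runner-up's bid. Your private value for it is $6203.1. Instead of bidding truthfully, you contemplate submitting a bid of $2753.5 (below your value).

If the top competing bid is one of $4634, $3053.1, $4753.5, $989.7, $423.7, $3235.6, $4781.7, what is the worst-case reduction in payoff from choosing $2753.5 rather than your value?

$3150

$4634: truthful gives $1569.1, deviation gives $0 → loss $1569.1.
$3053.1: truthful gives $3150, deviation gives $0 → loss $3150.
$4753.5: truthful gives $1449.6, deviation gives $0 → loss $1449.6.
$989.7: same outcome either way → loss $0.
$423.7: same outcome either way → loss $0.
$3235.6: truthful gives $2967.5, deviation gives $0 → loss $2967.5.
$4781.7: truthful gives $1421.4, deviation gives $0 → loss $1421.4.
Maximum loss: $3150.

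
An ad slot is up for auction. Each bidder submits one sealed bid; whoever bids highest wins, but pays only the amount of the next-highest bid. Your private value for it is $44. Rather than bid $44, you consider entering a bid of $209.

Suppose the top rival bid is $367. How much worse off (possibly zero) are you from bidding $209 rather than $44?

$0

Bidding your value $44: you lose (since $44 < $367). Payoff $0.
Bidding $209: you lose. Payoff $0.
Difference = $0 − $0 = $0; both bids lead to the same outcome because the competing bid is above both your value and your alternative bid.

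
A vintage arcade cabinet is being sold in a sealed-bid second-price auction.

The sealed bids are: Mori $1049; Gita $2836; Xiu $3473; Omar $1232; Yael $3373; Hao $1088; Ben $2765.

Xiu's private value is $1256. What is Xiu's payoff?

Highest bid: Xiu at $3473, so Xiu wins.
Second-highest bid: Yael at $3373 — that is the price the winner pays.
Xiu's payoff = value − price = $1256 − $3373 = −$2117.

−$2117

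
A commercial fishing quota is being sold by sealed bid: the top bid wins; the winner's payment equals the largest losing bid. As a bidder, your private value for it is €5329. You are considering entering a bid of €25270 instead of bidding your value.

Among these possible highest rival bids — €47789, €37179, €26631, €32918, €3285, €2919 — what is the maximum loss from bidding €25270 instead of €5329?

€0

€47789: same outcome either way → loss €0.
€37179: same outcome either way → loss €0.
€26631: same outcome either way → loss €0.
€32918: same outcome either way → loss €0.
€3285: same outcome either way → loss €0.
€2919: same outcome either way → loss €0.
Maximum loss: €0.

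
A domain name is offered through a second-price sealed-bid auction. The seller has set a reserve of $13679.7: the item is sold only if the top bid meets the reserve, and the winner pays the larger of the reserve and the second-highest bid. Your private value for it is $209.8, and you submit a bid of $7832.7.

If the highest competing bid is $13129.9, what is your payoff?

Your bid $7832.7 is below the highest competing bid $13129.9, so you lose. Payoff $0.

$0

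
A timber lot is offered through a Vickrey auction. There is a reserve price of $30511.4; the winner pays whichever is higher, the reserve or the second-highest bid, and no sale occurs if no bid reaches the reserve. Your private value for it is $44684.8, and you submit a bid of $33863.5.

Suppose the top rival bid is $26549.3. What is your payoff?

$14173.4

Your bid $33863.5 is the highest and exceeds the reserve.
Price = max(second-highest bid, reserve) = max($26549.3, $30511.4) = $30511.4.
Payoff = $44684.8 − $30511.4 = $14173.4.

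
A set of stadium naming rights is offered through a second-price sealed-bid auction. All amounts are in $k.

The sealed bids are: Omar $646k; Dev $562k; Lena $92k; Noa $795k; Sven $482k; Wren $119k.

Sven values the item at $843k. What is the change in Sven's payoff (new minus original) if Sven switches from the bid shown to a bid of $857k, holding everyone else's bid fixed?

The highest bid among the other bidders is $795k; Sven's bid doesn't change that.
Original bid $482k: Sven is not highest (top rival bid is $795k); payoff $0k.
Alternative bid $857k: Sven is highest, pays the top rival bid $795k; payoff $843k − $795k = $48k.
Change in payoff = $48k − ($0k) = $48k.

$48k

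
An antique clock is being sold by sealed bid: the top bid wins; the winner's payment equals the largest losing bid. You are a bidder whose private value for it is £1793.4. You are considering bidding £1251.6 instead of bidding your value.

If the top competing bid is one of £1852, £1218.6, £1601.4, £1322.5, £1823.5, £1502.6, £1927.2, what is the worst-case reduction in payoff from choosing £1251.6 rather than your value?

£470.9

£1852: same outcome either way → loss £0.
£1218.6: same outcome either way → loss £0.
£1601.4: truthful gives £192, deviation gives £0 → loss £192.
£1322.5: truthful gives £470.9, deviation gives £0 → loss £470.9.
£1823.5: same outcome either way → loss £0.
£1502.6: truthful gives £290.8, deviation gives £0 → loss £290.8.
£1927.2: same outcome either way → loss £0.
Maximum loss: £470.9.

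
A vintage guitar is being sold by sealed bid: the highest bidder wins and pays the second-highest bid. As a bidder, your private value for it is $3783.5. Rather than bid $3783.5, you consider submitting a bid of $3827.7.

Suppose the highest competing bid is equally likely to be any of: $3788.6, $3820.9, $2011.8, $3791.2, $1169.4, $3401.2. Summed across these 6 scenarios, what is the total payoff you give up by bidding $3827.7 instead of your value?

The deviation costs you only when the competing bid falls strictly between $3783.5 and $3827.7; elsewhere both bids give the same outcome.
$3788.6: truthful payoff $0, deviation payoff −$5.1 → loss $5.1.
$3820.9: truthful payoff $0, deviation payoff −$37.4 → loss $37.4.
$2011.8: outcomes coincide → loss $0.
$3791.2: truthful payoff $0, deviation payoff −$7.7 → loss $7.7.
$1169.4: outcomes coincide → loss $0.
$3401.2: outcomes coincide → loss $0.
Total loss = $5.1 + $37.4 + $7.7 = $50.2.

$50.2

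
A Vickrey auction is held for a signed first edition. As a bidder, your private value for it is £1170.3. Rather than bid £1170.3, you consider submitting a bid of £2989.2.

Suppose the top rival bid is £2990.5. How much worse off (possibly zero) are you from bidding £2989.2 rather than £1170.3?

Bidding your value £1170.3: you lose (since £1170.3 < £2990.5). Payoff £0.
Bidding £2989.2: you lose. Payoff £0.
Difference = £0 − £0 = £0; both bids lead to the same outcome because the competing bid is above both your value and your alternative bid.
Because the price is fixed by the runner-up's bid, deviating from your value can only change a good outcome into a bad one — never the reverse.

£0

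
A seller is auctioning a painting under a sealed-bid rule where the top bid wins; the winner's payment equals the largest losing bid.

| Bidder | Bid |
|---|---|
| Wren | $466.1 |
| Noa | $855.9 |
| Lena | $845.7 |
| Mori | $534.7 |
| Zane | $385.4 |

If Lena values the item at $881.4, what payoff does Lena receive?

Highest bid: Noa at $855.9, so Noa wins.
Second-highest bid: Lena at $845.7 — that is the price the winner pays.
Lena did not win, so Lena pays nothing and receives nothing: payoff $0.

$0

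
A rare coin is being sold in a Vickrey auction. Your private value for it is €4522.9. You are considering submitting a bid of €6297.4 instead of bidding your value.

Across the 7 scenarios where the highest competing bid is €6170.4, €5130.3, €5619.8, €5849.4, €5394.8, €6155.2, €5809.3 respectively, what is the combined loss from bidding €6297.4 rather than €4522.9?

€8468.9

The deviation costs you only when the competing bid falls strictly between €4522.9 and €6297.4; elsewhere both bids give the same outcome.
€6170.4: truthful payoff €0, deviation payoff −€1647.5 → loss €1647.5.
€5130.3: truthful payoff €0, deviation payoff −€607.4 → loss €607.4.
€5619.8: truthful payoff €0, deviation payoff −€1096.9 → loss €1096.9.
€5849.4: truthful payoff €0, deviation payoff −€1326.5 → loss €1326.5.
€5394.8: truthful payoff €0, deviation payoff −€871.9 → loss €871.9.
€6155.2: truthful payoff €0, deviation payoff −€1632.3 → loss €1632.3.
€5809.3: truthful payoff €0, deviation payoff −€1286.4 → loss €1286.4.
Total loss = €1647.5 + €607.4 + €1096.9 + €1326.5 + €871.9 + €1632.3 + €1286.4 = €8468.9.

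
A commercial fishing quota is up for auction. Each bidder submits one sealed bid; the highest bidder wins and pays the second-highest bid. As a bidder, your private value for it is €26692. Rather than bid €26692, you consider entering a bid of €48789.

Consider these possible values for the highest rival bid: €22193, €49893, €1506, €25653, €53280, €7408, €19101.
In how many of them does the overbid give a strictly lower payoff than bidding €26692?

0

The deviation hurts exactly when the highest competing bid lies strictly between €26692 and €48789 — overbidding then wins at a price above your value.
€22193: below both → same outcome either way.
€49893: above both → same outcome either way.
€1506: below both → same outcome either way.
€25653: below both → same outcome either way.
€53280: above both → same outcome either way.
€7408: below both → same outcome either way.
€19101: below both → same outcome either way.
Count: 0.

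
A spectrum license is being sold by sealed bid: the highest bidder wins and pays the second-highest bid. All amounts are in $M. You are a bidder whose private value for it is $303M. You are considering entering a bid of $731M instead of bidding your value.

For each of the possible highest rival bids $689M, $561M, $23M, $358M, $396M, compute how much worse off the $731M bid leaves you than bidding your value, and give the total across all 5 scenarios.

The deviation costs you only when the competing bid falls strictly between $303M and $731M; elsewhere both bids give the same outcome.
$689M: truthful payoff $0M, deviation payoff −$386M → loss $386M.
$561M: truthful payoff $0M, deviation payoff −$258M → loss $258M.
$23M: outcomes coincide → loss $0M.
$358M: truthful payoff $0M, deviation payoff −$55M → loss $55M.
$396M: truthful payoff $0M, deviation payoff −$93M → loss $93M.
Total loss = $386M + $258M + $55M + $93M = $792M.
In a second-price auction your bid sets only whether you win, not what you pay, so bidding your true value is weakly dominant.

$792M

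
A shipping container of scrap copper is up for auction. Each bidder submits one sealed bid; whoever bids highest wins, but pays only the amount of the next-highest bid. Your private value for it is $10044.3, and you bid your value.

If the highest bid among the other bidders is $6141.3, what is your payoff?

Your bid $10044.3 exceeds the highest competing bid $6141.3, so you win.
In a second-price auction the winner pays the second-highest bid, $6141.3.
Payoff = value − price = $10044.3 − $6141.3 = $3903.

$3903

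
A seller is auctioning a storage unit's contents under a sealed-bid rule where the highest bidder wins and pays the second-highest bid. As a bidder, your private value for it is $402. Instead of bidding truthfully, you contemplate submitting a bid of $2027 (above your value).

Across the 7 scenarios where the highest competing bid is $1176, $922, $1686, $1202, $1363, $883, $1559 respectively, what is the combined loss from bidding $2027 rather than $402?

The deviation costs you only when the competing bid falls strictly between $402 and $2027; elsewhere both bids give the same outcome.
$1176: truthful payoff $0, deviation payoff −$774 → loss $774.
$922: truthful payoff $0, deviation payoff −$520 → loss $520.
$1686: truthful payoff $0, deviation payoff −$1284 → loss $1284.
$1202: truthful payoff $0, deviation payoff −$800 → loss $800.
$1363: truthful payoff $0, deviation payoff −$961 → loss $961.
$883: truthful payoff $0, deviation payoff −$481 → loss $481.
$1559: truthful payoff $0, deviation payoff −$1157 → loss $1157.
Total loss = $774 + $520 + $1284 + $800 + $961 + $481 + $1157 = $5977.

$5977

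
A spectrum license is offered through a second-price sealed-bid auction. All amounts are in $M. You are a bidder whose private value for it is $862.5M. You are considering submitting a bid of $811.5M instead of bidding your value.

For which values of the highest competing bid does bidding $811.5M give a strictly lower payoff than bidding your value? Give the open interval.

If the competing bid is below $811.5M, both bids win at the same price — no difference.
If it is above $862.5M, both bids lose — no difference.
If it lies strictly between $811.5M and $862.5M, bidding your value wins at a price below your value (positive payoff) while bidding $811.5M loses (payoff 0).
So the deviation strictly hurts on the open interval ($811.5M, $862.5M).
Truthful bidding weakly dominates here: raising your bid can only win items priced above your value, and lowering it can only forfeit items priced below.

($811.5M, $862.5M)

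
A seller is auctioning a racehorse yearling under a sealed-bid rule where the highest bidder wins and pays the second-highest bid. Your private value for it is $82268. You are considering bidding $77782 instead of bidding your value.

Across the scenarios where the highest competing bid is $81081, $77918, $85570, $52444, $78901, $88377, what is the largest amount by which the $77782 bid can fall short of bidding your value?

$81081: truthful gives $1187, deviation gives $0 → loss $1187.
$77918: truthful gives $4350, deviation gives $0 → loss $4350.
$85570: same outcome either way → loss $0.
$52444: same outcome either way → loss $0.
$78901: truthful gives $3367, deviation gives $0 → loss $3367.
$88377: same outcome either way → loss $0.
Maximum loss: $4350.

$4350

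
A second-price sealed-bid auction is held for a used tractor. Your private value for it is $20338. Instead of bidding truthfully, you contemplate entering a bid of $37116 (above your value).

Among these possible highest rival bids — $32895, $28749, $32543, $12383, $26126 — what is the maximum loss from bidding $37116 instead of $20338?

$12557

$32895: truthful gives $0, deviation gives −$12557 → loss $12557.
$28749: truthful gives $0, deviation gives −$8411 → loss $8411.
$32543: truthful gives $0, deviation gives −$12205 → loss $12205.
$12383: same outcome either way → loss $0.
$26126: truthful gives $0, deviation gives −$5788 → loss $5788.
Maximum loss: $12557.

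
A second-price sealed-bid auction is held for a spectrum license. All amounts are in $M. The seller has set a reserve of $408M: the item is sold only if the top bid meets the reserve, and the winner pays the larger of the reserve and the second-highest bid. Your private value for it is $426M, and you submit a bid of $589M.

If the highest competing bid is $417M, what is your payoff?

$9M

Your bid $589M is the highest and exceeds the reserve.
Price = max(second-highest bid, reserve) = max($417M, $408M) = $417M.
Payoff = $426M − $417M = $9M.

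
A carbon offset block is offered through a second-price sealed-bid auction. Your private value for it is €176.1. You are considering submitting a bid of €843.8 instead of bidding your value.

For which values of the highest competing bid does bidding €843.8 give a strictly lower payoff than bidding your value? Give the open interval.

If the competing bid is below €176.1, both bids win at the same price — no difference.
If it is above €843.8, both bids lose — no difference.
If it lies strictly between €176.1 and €843.8, bidding your value loses (payoff 0) while bidding €843.8 wins at a price above your value (payoff negative).
So the deviation strictly hurts on the open interval (€176.1, €843.8).

(€176.1, €843.8)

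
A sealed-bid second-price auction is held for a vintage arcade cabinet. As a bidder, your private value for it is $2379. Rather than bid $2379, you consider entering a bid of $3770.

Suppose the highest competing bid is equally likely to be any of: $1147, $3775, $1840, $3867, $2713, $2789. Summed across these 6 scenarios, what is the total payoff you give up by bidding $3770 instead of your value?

$744

The deviation costs you only when the competing bid falls strictly between $2379 and $3770; elsewhere both bids give the same outcome.
$1147: outcomes coincide → loss $0.
$3775: outcomes coincide → loss $0.
$1840: outcomes coincide → loss $0.
$3867: outcomes coincide → loss $0.
$2713: truthful payoff $0, deviation payoff −$334 → loss $334.
$2789: truthful payoff $0, deviation payoff −$410 → loss $410.
Total loss = $334 + $410 = $744.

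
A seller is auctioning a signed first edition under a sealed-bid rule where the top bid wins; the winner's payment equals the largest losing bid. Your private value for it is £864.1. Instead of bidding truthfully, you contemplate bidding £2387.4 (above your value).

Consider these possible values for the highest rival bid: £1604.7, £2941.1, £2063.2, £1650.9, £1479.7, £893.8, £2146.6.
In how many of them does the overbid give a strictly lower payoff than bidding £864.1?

6

The deviation hurts exactly when the highest competing bid lies strictly between £864.1 and £2387.4 — overbidding then wins at a price above your value.
£1604.7: inside the interval → strictly worse (loss £740.6).
£2941.1: above both → same outcome either way.
£2063.2: inside the interval → strictly worse (loss £1199.1).
£1650.9: inside the interval → strictly worse (loss £786.8).
£1479.7: inside the interval → strictly worse (loss £615.6).
£893.8: inside the interval → strictly worse (loss £29.7).
£2146.6: inside the interval → strictly worse (loss £1282.5).
Count: 6.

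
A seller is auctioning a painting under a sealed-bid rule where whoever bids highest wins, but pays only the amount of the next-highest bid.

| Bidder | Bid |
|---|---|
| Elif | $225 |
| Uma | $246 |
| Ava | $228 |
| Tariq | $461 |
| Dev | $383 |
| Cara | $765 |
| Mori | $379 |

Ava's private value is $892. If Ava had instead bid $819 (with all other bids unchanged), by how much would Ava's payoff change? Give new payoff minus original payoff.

$127

The highest bid among the other bidders is $765; Ava's bid doesn't change that.
Original bid $228: Ava is not highest (top rival bid is $765); payoff $0.
Alternative bid $819: Ava is highest, pays the top rival bid $765; payoff $892 − $765 = $127.
Change in payoff = $127 − ($0) = $127.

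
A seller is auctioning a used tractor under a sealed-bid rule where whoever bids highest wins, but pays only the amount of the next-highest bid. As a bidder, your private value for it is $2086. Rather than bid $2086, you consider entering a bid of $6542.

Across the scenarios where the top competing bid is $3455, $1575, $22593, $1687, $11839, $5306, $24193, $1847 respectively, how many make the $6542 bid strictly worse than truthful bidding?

The deviation hurts exactly when the highest competing bid lies strictly between $2086 and $6542 — overbidding then wins at a price above your value.
$3455: inside the interval → strictly worse (loss $1369).
$1575: below both → same outcome either way.
$22593: above both → same outcome either way.
$1687: below both → same outcome either way.
$11839: above both → same outcome either way.
$5306: inside the interval → strictly worse (loss $3220).
$24193: above both → same outcome either way.
$1847: below both → same outcome either way.
Count: 2.

2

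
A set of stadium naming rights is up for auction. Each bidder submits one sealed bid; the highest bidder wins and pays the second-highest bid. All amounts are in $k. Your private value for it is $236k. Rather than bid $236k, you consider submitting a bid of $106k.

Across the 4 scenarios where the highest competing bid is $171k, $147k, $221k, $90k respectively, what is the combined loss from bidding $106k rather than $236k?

$169k

The deviation costs you only when the competing bid falls strictly between $106k and $236k; elsewhere both bids give the same outcome.
$171k: truthful payoff $65k, deviation payoff $0k → loss $65k.
$147k: truthful payoff $89k, deviation payoff $0k → loss $89k.
$221k: truthful payoff $15k, deviation payoff $0k → loss $15k.
$90k: outcomes coincide → loss $0k.
Total loss = $65k + $89k + $15k = $169k.
Truthful bidding weakly dominates here: raising your bid can only win items priced above your value, and lowering it can only forfeit items priced below.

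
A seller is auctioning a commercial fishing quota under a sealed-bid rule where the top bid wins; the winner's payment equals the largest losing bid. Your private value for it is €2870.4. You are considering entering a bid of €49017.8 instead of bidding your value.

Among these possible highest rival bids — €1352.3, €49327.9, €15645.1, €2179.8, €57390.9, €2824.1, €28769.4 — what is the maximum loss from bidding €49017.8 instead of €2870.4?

€25899

€1352.3: same outcome either way → loss €0.
€49327.9: same outcome either way → loss €0.
€15645.1: truthful gives €0, deviation gives −€12774.7 → loss €12774.7.
€2179.8: same outcome either way → loss €0.
€57390.9: same outcome either way → loss €0.
€2824.1: same outcome either way → loss €0.
€28769.4: truthful gives €0, deviation gives −€25899 → loss €25899.
Maximum loss: €25899.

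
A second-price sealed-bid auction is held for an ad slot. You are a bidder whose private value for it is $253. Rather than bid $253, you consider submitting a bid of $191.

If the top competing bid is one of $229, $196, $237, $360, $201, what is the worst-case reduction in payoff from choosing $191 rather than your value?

$57

$229: truthful gives $24, deviation gives $0 → loss $24.
$196: truthful gives $57, deviation gives $0 → loss $57.
$237: truthful gives $16, deviation gives $0 → loss $16.
$360: same outcome either way → loss $0.
$201: truthful gives $52, deviation gives $0 → loss $52.
Maximum loss: $57.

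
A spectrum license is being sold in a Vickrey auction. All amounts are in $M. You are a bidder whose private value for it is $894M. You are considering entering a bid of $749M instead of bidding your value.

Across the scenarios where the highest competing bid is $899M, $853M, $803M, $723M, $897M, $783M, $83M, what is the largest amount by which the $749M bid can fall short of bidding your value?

$111M

$899M: same outcome either way → loss $0M.
$853M: truthful gives $41M, deviation gives $0M → loss $41M.
$803M: truthful gives $91M, deviation gives $0M → loss $91M.
$723M: same outcome either way → loss $0M.
$897M: same outcome either way → loss $0M.
$783M: truthful gives $111M, deviation gives $0M → loss $111M.
$83M: same outcome either way → loss $0M.
Maximum loss: $111M.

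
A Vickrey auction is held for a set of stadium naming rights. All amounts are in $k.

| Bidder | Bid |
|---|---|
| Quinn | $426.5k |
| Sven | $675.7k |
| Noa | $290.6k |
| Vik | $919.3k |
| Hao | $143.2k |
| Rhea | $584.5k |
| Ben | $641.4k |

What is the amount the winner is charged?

Highest bid: Vik at $919.3k, so Vik wins.
Second-highest bid: Sven at $675.7k — that is the price the winner pays.

$675.7k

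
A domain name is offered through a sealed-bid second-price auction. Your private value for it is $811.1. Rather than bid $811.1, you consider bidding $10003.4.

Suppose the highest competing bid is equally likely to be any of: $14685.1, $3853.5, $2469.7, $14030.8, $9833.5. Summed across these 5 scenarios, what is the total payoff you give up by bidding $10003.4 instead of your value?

The deviation costs you only when the competing bid falls strictly between $811.1 and $10003.4; elsewhere both bids give the same outcome.
$14685.1: outcomes coincide → loss $0.
$3853.5: truthful payoff $0, deviation payoff −$3042.4 → loss $3042.4.
$2469.7: truthful payoff $0, deviation payoff −$1658.6 → loss $1658.6.
$14030.8: outcomes coincide → loss $0.
$9833.5: truthful payoff $0, deviation payoff −$9022.4 → loss $9022.4.
Total loss = $3042.4 + $1658.6 + $9022.4 = $13723.4.

$13723.4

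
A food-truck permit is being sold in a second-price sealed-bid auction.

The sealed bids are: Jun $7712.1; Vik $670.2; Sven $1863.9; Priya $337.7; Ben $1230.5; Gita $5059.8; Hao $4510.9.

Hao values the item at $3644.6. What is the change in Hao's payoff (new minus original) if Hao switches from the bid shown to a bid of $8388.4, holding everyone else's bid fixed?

The highest bid among the other bidders is $7712.1; Hao's bid doesn't change that.
Original bid $4510.9: Hao is not highest (top rival bid is $7712.1); payoff $0.
Alternative bid $8388.4: Hao is highest, pays the top rival bid $7712.1; payoff $3644.6 − $7712.1 = −$4067.5.
Change in payoff = −$4067.5 − ($0) = −$4067.5.

−$4067.5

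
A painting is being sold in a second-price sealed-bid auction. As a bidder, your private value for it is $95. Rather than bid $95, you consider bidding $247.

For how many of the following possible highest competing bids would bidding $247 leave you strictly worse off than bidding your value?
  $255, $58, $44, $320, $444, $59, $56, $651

The deviation hurts exactly when the highest competing bid lies strictly between $95 and $247 — overbidding then wins at a price above your value.
$255: above both → same outcome either way.
$58: below both → same outcome either way.
$44: below both → same outcome either way.
$320: above both → same outcome either way.
$444: above both → same outcome either way.
$59: below both → same outcome either way.
$56: below both → same outcome either way.
$651: above both → same outcome either way.
Count: 0.

0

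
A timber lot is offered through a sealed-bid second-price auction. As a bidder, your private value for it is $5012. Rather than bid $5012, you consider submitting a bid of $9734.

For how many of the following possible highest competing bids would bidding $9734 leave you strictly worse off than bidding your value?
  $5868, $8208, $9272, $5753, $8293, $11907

The deviation hurts exactly when the highest competing bid lies strictly between $5012 and $9734 — overbidding then wins at a price above your value.
$5868: inside the interval → strictly worse (loss $856).
$8208: inside the interval → strictly worse (loss $3196).
$9272: inside the interval → strictly worse (loss $4260).
$5753: inside the interval → strictly worse (loss $741).
$8293: inside the interval → strictly worse (loss $3281).
$11907: above both → same outcome either way.
Count: 5.

5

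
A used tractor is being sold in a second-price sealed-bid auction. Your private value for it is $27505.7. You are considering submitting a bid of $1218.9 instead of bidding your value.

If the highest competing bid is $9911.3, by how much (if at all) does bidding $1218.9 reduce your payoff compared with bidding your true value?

Bidding your value $27505.7: you win (since $27505.7 > $9911.3) and pay $9911.3. Payoff $17594.4.
Bidding $1218.9: you lose. Payoff $0.
The competing bid $9911.3 lies between your shaded bid and your value, so underbidding forfeits an item you could have won at a profitable price.
Loss from deviating = $17594.4 − ($0) = $17594.4.
Truthful bidding weakly dominates here: raising your bid can only win items priced above your value, and lowering it can only forfeit items priced below.

$17594.4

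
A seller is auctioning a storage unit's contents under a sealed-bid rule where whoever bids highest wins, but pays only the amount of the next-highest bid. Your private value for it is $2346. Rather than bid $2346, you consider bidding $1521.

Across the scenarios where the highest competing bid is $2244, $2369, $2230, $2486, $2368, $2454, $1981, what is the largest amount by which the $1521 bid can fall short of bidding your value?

$365

$2244: truthful gives $102, deviation gives $0 → loss $102.
$2369: same outcome either way → loss $0.
$2230: truthful gives $116, deviation gives $0 → loss $116.
$2486: same outcome either way → loss $0.
$2368: same outcome either way → loss $0.
$2454: same outcome either way → loss $0.
$1981: truthful gives $365, deviation gives $0 → loss $365.
Maximum loss: $365.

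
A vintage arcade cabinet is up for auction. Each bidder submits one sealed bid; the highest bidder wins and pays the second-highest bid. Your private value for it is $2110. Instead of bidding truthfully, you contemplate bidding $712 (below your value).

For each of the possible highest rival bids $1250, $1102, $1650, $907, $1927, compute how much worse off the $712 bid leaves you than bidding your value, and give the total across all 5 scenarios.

The deviation costs you only when the competing bid falls strictly between $712 and $2110; elsewhere both bids give the same outcome.
$1250: truthful payoff $860, deviation payoff $0 → loss $860.
$1102: truthful payoff $1008, deviation payoff $0 → loss $1008.
$1650: truthful payoff $460, deviation payoff $0 → loss $460.
$907: truthful payoff $1203, deviation payoff $0 → loss $1203.
$1927: truthful payoff $183, deviation payoff $0 → loss $183.
Total loss = $860 + $1008 + $460 + $1203 + $183 = $3714.

$3714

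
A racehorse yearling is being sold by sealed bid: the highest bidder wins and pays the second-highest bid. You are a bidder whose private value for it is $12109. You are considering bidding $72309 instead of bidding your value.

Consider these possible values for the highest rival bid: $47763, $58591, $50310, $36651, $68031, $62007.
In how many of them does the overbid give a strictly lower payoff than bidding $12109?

6

The deviation hurts exactly when the highest competing bid lies strictly between $12109 and $72309 — overbidding then wins at a price above your value.
$47763: inside the interval → strictly worse (loss $35654).
$58591: inside the interval → strictly worse (loss $46482).
$50310: inside the interval → strictly worse (loss $38201).
$36651: inside the interval → strictly worse (loss $24542).
$68031: inside the interval → strictly worse (loss $55922).
$62007: inside the interval → strictly worse (loss $49898).
Count: 6.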